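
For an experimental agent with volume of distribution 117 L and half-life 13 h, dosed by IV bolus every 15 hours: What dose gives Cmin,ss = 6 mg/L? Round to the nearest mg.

860 mg

τ/t½ = 15/13 ≈ 1.1538, so f = (1/2)^(15/13) ≈ 0.449425.
Cmin,ss = (D/Vd)·f/(1−f), so D = Cmin,ss·Vd·(1−f)/f.
D = 6 × 117 × (1−f)/f ≈ 6 × 117 × 1.22507 ≈ 860.00 mg.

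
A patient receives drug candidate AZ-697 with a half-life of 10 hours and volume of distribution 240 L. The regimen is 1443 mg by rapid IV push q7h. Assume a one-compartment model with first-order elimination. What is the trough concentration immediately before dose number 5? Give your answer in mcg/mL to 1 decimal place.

8.2 mcg/mL

f = (1/2)^(τ/t½) = (1/2)^(7/10) ≈ 0.6156.
C₀ = D/Vd = 1443/240 ≈ 6.013 mcg/mL.
Before the 5th dose, 4 doses have been given. Superposition: Cmin = C₀·(f + f² + … + f^4).
≈ 6.013 × (0.6156 + 0.3790 + 0.2333 + 0.1436) ≈ 6.013 × 1.3715 ≈ 8.247 mcg/mL.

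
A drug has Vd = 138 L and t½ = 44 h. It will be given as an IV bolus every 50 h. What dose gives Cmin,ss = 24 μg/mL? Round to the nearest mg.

τ/t½ = 50/44 ≈ 1.1364, so f = (1/2)^(50/44) ≈ 0.454905.
Cmin,ss = (D/Vd)·f/(1−f), so D = Cmin,ss·Vd·(1−f)/f.
D = 24 × 138 × (1−f)/f ≈ 24 × 138 × 1.19826 ≈ 3968.64 mg.

3969 mg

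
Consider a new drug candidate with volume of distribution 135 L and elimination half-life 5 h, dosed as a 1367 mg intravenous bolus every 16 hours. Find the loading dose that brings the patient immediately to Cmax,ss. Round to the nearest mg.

1534 mg

f = (1/2)^(16/5) ≈ 0.108819; accumulation ratio R = 1/(1−f) ≈ 1.12211.
Loading dose to hit Cmax,ss on first dose: D_load = D_maint·R ≈ 1367 × 1.12211 ≈ 1533.92 mg.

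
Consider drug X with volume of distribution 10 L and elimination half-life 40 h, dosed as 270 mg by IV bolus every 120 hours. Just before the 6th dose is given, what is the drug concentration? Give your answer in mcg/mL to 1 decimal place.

f = (1/2)^(τ/t½) = (1/2)^(120/40) ≈ 0.1250.
C₀ = D/Vd = 270/10 ≈ 27.000 mcg/mL.
Before the 6th dose, 5 doses have been given. Superposition: Cmin = C₀·(f + f² + … + f^5).
≈ 27.000 × (0.1250 + 0.0156 + 0.0020 + 0.0002 + 0.0000) ≈ 27.000 × 0.1428 ≈ 3.856 mcg/mL.

3.9 mcg/mL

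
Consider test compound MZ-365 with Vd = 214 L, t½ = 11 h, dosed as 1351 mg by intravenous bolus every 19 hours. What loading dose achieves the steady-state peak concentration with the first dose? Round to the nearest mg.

f = (1/2)^(19/11) ≈ 0.302022; accumulation ratio R = 1/(1−f) ≈ 1.43271.
Loading dose to hit Cmax,ss on first dose: D_load = D_maint·R ≈ 1351 × 1.43271 ≈ 1935.59 mg.

1936 mg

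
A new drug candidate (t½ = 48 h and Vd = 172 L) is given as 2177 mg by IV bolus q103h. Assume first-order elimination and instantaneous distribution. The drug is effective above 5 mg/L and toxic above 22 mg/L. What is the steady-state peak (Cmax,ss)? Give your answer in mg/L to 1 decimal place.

τ/t½ = 103/48 ≈ 2.1458, so fraction remaining f = (1/2)^(103/48) ≈ 0.2260.
Accumulation ratio R = 1/(1 − f) ≈ 1/0.7740 ≈ 1.2920.
Single-dose peak C₀ = D/Vd = 2177/172 ≈ 12.657 mg/L.
Steady-state peak Cmax,ss = C₀·R ≈ 12.657 × 1.2920 ≈ 16.353 mg/L.
Peak 16.4 mg/L vs MTC 22 mg/L: below toxic threshold.

16.4 mg/L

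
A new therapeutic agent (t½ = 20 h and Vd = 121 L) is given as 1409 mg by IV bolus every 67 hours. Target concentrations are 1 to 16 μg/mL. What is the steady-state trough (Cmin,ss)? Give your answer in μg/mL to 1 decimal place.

Over one 67-h interval, 67/20 ≈ 3.35 half-lives elapse, leaving f ≈ 0.0981 of each dose.
Single-dose peak C₀ = D/Vd = 1409/121 ≈ 11.645 μg/mL.
Steady-state trough Cmin,ss = C₀·f/(1−f) ≈ 11.645 × 0.0981/0.9019 ≈ 1.267 μg/mL.
Trough 1.3 μg/mL vs MEC 1 μg/mL: adequate.

1.3 μg/mL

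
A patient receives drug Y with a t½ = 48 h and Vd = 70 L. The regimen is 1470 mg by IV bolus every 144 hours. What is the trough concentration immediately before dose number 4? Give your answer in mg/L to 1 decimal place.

f = (1/2)^(τ/t½) = (1/2)^(144/48) ≈ 0.1250.
C₀ = D/Vd = 1470/70 ≈ 21.000 mg/L.
Before the 4th dose, 3 doses have been given. Superposition: Cmin = C₀·(f + f² + … + f^3).
≈ 21.000 × (0.1250 + 0.0156 + 0.0020) ≈ 21.000 × 0.1426 ≈ 2.995 mg/L.

3.0 mg/L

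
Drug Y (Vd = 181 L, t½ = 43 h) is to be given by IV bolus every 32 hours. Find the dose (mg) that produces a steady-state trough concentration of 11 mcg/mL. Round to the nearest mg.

τ/t½ = 32/43 ≈ 0.74419, so f = (1/2)^(32/43) ≈ 0.597005.
Cmin,ss = (D/Vd)·f/(1−f), so D = Cmin,ss·Vd·(1−f)/f.
D = 11 × 181 × (1−f)/f ≈ 11 × 181 × 0.67503 ≈ 1343.98 mg.

1344 mg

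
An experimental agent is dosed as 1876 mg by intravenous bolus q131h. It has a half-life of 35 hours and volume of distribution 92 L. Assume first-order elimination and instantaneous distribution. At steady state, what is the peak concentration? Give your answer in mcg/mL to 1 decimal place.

22.0 mcg/mL

Over one 131-h interval, 131/35 ≈ 3.7429 half-lives elapse, leaving f ≈ 0.0747 of each dose.
At steady state, accumulation factor R = 1/(1 − e^(−kτ)) ≈ 1.0807.
Single-dose peak C₀ = D/Vd = 1876/92 ≈ 20.391 mcg/mL.
Steady-state peak Cmax,ss = C₀·R ≈ 20.391 × 1.0807 ≈ 22.037 mcg/mL.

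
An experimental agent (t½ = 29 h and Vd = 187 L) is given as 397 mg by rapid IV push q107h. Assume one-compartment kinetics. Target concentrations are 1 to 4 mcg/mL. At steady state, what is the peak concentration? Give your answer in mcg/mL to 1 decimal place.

τ/t½ = 107/29 ≈ 3.6897, so fraction remaining f = (1/2)^(107/29) ≈ 0.0775.
Accumulation ratio R = 1/(1 − f) ≈ 1/0.9225 ≈ 1.0840.
Single-dose peak C₀ = D/Vd = 397/187 ≈ 2.123 mcg/mL.
Cmax,ss = C₀/(1 − f) ≈ 2.123/0.9225 ≈ 2.301 mcg/mL.
Peak 2.3 mcg/mL vs MTC 4 mcg/mL: below toxic threshold.

2.3 mcg/mL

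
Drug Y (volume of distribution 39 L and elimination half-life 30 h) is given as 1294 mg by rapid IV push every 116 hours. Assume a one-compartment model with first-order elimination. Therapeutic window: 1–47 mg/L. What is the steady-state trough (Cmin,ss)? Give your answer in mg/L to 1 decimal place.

Over one 116-h interval, 116/30 ≈ 3.8667 half-lives elapse, leaving f ≈ 0.0686 of each dose.
At steady state, accumulation factor R = 1/(1 − e^(−kτ)) ≈ 1.0737.
Each bolus raises the concentration by D/Vd = 1294/39 ≈ 33.179 mg/L.
Cmax,ss = C₀/(1 − f) ≈ 33.179/0.9314 ≈ 35.623 mg/L.
Steady-state trough Cmin,ss = Cmax,ss·f ≈ 35.623 × 0.0686 ≈ 2.444 mg/L.
Trough 2.4 mg/L vs MEC 1 mg/L: adequate.

2.4 mg/L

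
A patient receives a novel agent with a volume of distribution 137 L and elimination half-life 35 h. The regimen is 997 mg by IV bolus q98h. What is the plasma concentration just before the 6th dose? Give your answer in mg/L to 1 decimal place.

f = (1/2)^(τ/t½) = (1/2)^(98/35) ≈ 0.1436.
C₀ = D/Vd = 997/137 ≈ 7.277 mg/L.
Before the 6th dose, 5 doses have been given. Superposition: Cmin = C₀·(f + f² + … + f^5).
≈ 7.277 × (0.1436 + 0.0206 + 0.0030 + 0.0004 + 0.0001) ≈ 7.277 × 0.1677 ≈ 1.220 mg/L.

1.2 mg/L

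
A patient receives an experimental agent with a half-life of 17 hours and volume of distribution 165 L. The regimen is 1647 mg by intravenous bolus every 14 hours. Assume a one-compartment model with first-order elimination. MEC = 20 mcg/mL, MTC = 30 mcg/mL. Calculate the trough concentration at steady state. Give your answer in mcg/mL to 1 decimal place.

Over one 14-h interval, 14/17 ≈ 0.82353 half-lives elapse, leaving f ≈ 0.5651 of each dose.
Single-dose peak C₀ = D/Vd = 1647/165 ≈ 9.982 mcg/mL.
Steady-state trough Cmin,ss = C₀·f/(1−f) ≈ 9.982 × 0.5651/0.4349 ≈ 12.970 mcg/mL.
Trough 13.0 mcg/mL vs MEC 20 mcg/mL: subtherapeutic.

13.0 mcg/mL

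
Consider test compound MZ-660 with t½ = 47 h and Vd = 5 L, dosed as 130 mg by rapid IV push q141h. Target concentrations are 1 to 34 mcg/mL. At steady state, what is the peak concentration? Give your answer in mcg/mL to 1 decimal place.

The dosing interval is 3 half-lives, so f = 2^(−3) = 0.125.
At steady state, R = 1/(1 − 0.125) = 8/7.
Single-dose peak C₀ = D/Vd = 130/5 = 26 mcg/mL.
Steady-state peak Cmax,ss = C₀·R = 26 × 8/7 ≈ 29.714 mcg/mL.
Peak 29.7 mcg/mL vs MTC 34 mcg/mL: below toxic threshold.

29.7 mcg/mL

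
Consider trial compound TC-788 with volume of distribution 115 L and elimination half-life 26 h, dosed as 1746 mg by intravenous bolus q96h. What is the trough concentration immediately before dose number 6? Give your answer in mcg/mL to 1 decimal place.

1.3 mcg/mL

f = (1/2)^(τ/t½) = (1/2)^(96/26) ≈ 0.0774.
C₀ = D/Vd = 1746/115 ≈ 15.183 mcg/mL.
Before the 6th dose, 5 doses have been given. Superposition: Cmin = C₀·(f + f² + … + f^5).
≈ 15.183 × (0.0774 + 0.0060 + 0.0005 + 0.0000 + 0.0000) ≈ 15.183 × 0.0839 ≈ 1.274 mcg/mL.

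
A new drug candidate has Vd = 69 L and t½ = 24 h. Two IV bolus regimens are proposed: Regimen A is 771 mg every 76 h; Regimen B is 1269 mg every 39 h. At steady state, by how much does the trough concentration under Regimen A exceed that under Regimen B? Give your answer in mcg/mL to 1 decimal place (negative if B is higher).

Regimen A: f = (1/2)^(76/24) ≈ 0.1114; Cmin,ss = (771/69)·f/(1−f) ≈ 1.401 mcg/mL.
Regimen B: f = (1/2)^(39/24) ≈ 0.3242; Cmin,ss = (1269/69)·f/(1−f) ≈ 8.823 mcg/mL.
Difference ≈ 1.401 − 8.823 ≈ -7.422 mcg/mL.

-7.4 mcg/mL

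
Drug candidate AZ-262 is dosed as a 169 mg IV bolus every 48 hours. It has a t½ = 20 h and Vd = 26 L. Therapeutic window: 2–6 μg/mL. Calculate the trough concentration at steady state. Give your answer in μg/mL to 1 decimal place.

1.5 μg/mL

τ/t½ = 48/20 ≈ 2.4, so fraction remaining f = (1/2)^(48/20) ≈ 0.1895.
At steady state, accumulation factor R = 1/(1 − e^(−kτ)) ≈ 1.2338.
Each bolus raises the concentration by D/Vd = 169/26 ≈ 6.500 μg/mL.
Steady-state peak Cmax,ss = C₀·R ≈ 6.500 × 1.2338 ≈ 8.020 μg/mL.
Steady-state trough Cmin,ss = Cmax,ss·f ≈ 8.020 × 0.1895 ≈ 1.520 μg/mL.
Trough 1.5 μg/mL vs MEC 2 μg/mL: subtherapeutic.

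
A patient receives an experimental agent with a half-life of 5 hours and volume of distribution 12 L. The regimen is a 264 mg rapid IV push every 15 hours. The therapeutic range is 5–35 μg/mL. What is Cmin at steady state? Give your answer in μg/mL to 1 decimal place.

The dosing interval is 3 half-lives, so f = 2^(−3) = 0.125.
At steady state, R = 1/(1 − 0.125) = 8/7.
Single-dose peak C₀ = D/Vd = 264/12 = 22 μg/mL.
Steady-state peak Cmax,ss = C₀·R = 22 × 8/7 ≈ 25.143 μg/mL.
Steady-state trough Cmin,ss = Cmax,ss·f ≈ 25.143 × 0.125 ≈ 3.143 μg/mL.
Trough 3.1 μg/mL vs MEC 5 μg/mL: subtherapeutic.

3.1 μg/mL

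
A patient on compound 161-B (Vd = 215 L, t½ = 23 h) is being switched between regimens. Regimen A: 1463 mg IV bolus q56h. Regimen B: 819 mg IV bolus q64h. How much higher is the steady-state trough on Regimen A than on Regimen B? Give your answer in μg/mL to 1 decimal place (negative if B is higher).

Regimen A: f = (1/2)^(56/23) ≈ 0.1850; Cmin,ss = (1463/215)·f/(1−f) ≈ 1.545 μg/mL.
Regimen B: f = (1/2)^(64/23) ≈ 0.1453; Cmin,ss = (819/215)·f/(1−f) ≈ 0.648 μg/mL.
Difference ≈ 1.545 − 0.648 ≈ 0.897 μg/mL.

0.9 μg/mL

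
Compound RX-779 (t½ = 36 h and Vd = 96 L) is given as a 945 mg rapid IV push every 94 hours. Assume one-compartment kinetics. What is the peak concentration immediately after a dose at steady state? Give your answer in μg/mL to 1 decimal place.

11.8 μg/mL

τ/t½ = 94/36 ≈ 2.6111, so fraction remaining f = (1/2)^(94/36) ≈ 0.1637.
Accumulation ratio R = 1/(1 − f) ≈ 1/0.8363 ≈ 1.1957.
Each bolus raises the concentration by D/Vd = 945/96 ≈ 9.844 μg/mL.
Steady-state peak Cmax,ss = C₀·R ≈ 9.844 × 1.1957 ≈ 11.770 μg/mL.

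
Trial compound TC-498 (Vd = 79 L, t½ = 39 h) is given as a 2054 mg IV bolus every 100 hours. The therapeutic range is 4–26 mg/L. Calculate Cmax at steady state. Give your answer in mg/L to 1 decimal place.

31.3 mg/L

Over one 100-h interval, 100/39 ≈ 2.5641 half-lives elapse, leaving f ≈ 0.1691 of each dose.
At steady state, accumulation factor R = 1/(1 − e^(−kτ)) ≈ 1.2035.
Single-dose peak C₀ = D/Vd = 2054/79 ≈ 26.000 mg/L.
Steady-state peak Cmax,ss = C₀·R ≈ 26.000 × 1.2035 ≈ 31.291 mg/L.
Peak 31.3 mg/L vs MTC 26 mg/L: exceeds toxic threshold.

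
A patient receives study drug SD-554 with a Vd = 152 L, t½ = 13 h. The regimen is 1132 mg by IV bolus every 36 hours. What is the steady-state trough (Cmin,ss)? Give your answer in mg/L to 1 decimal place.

k = ln2/t½ = ln2/13 ≈ 0.053319 h⁻¹; fraction remaining f = e^(−kτ) = e^(−0.053319×36) ≈ 0.1467.
Each bolus raises the concentration by D/Vd = 1132/152 ≈ 7.447 mg/L.
Steady-state trough Cmin,ss = C₀·f/(1−f) ≈ 7.447 × 0.1467/0.8533 ≈ 1.280 mg/L.

1.3 mg/L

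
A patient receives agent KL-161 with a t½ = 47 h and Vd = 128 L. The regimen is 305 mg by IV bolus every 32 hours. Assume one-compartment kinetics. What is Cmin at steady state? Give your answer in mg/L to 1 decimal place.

4.0 mg/L

Over one 32-h interval, 32/47 ≈ 0.68085 half-lives elapse, leaving f ≈ 0.6238 of each dose.
Each bolus raises the concentration by D/Vd = 305/128 ≈ 2.383 mg/L.
Steady-state trough Cmin,ss = C₀·f/(1−f) ≈ 2.383 × 0.6238/0.3762 ≈ 3.951 mg/L.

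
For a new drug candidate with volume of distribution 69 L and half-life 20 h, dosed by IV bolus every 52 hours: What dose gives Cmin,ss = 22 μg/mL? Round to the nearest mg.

7685 mg

τ/t½ = 52/20 ≈ 2.6, so f = (1/2)^(52/20) ≈ 0.164938.
Cmin,ss = (D/Vd)·f/(1−f), so D = Cmin,ss·Vd·(1−f)/f.
D = 22 × 69 × (1−f)/f ≈ 22 × 69 × 5.06288 ≈ 7685.45 mg.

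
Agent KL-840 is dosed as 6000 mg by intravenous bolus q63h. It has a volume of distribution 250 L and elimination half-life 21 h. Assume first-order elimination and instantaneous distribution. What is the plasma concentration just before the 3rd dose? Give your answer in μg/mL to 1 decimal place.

3.4 μg/mL

f = (1/2)^(τ/t½) = (1/2)^(63/21) ≈ 0.1250.
C₀ = D/Vd = 6000/250 ≈ 24.000 μg/mL.
Before the 3rd dose, 2 doses have been given. Superposition: Cmin = C₀·(f + f²).
≈ 24.000 × (0.1250 + 0.0156) ≈ 24.000 × 0.1406 ≈ 3.374 μg/mL.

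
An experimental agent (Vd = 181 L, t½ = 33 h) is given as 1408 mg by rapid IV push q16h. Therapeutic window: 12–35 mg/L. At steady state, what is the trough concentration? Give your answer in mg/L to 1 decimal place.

k = ln2/t½ = ln2/33 ≈ 0.021004 h⁻¹; fraction remaining f = e^(−kτ) = e^(−0.021004×16) ≈ 0.7146.
Accumulation ratio R = 1/(1 − f) ≈ 1/0.2854 ≈ 3.5039.
Single-dose peak C₀ = D/Vd = 1408/181 ≈ 7.779 mg/L.
Cmax,ss = C₀/(1 − f) ≈ 7.779/0.2854 ≈ 27.256 mg/L.
Steady-state trough Cmin,ss = Cmax,ss·f ≈ 27.256 × 0.7146 ≈ 19.477 mg/L.
Trough 19.5 mg/L vs MEC 12 mg/L: adequate.

19.5 mg/L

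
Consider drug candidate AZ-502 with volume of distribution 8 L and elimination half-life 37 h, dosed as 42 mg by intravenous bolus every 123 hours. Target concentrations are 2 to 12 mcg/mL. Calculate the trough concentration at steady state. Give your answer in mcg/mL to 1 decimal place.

0.6 mcg/mL

Over one 123-h interval, 123/37 ≈ 3.3243 half-lives elapse, leaving f ≈ 0.0998 of each dose.
Single-dose peak C₀ = D/Vd = 42/8 ≈ 5.250 mcg/mL.
Steady-state trough Cmin,ss = C₀·f/(1−f) ≈ 5.250 × 0.0998/0.9002 ≈ 0.582 mcg/mL.
Trough 0.6 mcg/mL vs MEC 2 mcg/mL: subtherapeutic.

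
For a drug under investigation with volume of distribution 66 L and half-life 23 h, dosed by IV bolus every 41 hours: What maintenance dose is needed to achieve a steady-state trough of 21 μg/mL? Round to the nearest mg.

τ/t½ = 41/23 ≈ 1.7826, so f = (1/2)^(41/23) ≈ 0.290657.
Cmin,ss = (D/Vd)·f/(1−f), so D = Cmin,ss·Vd·(1−f)/f.
D = 21 × 66 × (1−f)/f ≈ 21 × 66 × 2.44048 ≈ 3382.51 mg.

3383 mg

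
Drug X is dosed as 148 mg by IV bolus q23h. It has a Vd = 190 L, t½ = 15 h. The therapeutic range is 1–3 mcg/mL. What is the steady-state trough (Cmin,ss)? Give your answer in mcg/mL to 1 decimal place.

0.4 mcg/mL

Over one 23-h interval, 23/15 ≈ 1.5333 half-lives elapse, leaving f ≈ 0.3455 of each dose.
Each bolus raises the concentration by D/Vd = 148/190 ≈ 0.779 mcg/mL.
Steady-state trough Cmin,ss = C₀·f/(1−f) ≈ 0.779 × 0.3455/0.6545 ≈ 0.411 mcg/mL.
Trough 0.4 mcg/mL vs MEC 1 mcg/mL: subtherapeutic.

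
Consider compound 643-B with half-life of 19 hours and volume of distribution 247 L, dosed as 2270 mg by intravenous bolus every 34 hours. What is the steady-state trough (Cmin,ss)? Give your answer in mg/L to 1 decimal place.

k = ln2/t½ = ln2/19 ≈ 0.036481 h⁻¹; fraction remaining f = e^(−kτ) = e^(−0.036481×34) ≈ 0.2893.
Accumulation ratio R = 1/(1 − f) ≈ 1/0.7107 ≈ 1.4071.
Single-dose peak C₀ = D/Vd = 2270/247 ≈ 9.190 mg/L.
Cmax,ss = C₀/(1 − f) ≈ 9.190/0.7107 ≈ 12.931 mg/L.
Steady-state trough Cmin,ss = Cmax,ss·f ≈ 12.931 × 0.2893 ≈ 3.741 mg/L.

3.7 mg/L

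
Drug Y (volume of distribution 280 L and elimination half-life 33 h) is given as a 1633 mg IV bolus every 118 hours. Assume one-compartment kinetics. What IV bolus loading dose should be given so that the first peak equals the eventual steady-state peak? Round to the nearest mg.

1782 mg

f = (1/2)^(118/33) ≈ 0.083867; accumulation ratio R = 1/(1−f) ≈ 1.09154.
Loading dose to hit Cmax,ss on first dose: D_load = D_maint·R ≈ 1633 × 1.09154 ≈ 1782.48 mg.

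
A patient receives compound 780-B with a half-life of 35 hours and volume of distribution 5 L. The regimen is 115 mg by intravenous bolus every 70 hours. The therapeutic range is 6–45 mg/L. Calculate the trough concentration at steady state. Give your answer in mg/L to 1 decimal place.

τ = 70 h = 2 half-lives, so f = (1/2)^2 = 0.25.
At steady state, R = 1/(1 − 0.25) = 4/3.
Single-dose peak C₀ = D/Vd = 115/5 = 23 mg/L.
Steady-state peak Cmax,ss = C₀·R = 23 × 4/3 ≈ 30.667 mg/L.
Steady-state trough Cmin,ss = Cmax,ss·f ≈ 30.667 × 0.25 ≈ 7.667 mg/L.
Trough 7.7 mg/L vs MEC 6 mg/L: adequate.

7.7 mg/L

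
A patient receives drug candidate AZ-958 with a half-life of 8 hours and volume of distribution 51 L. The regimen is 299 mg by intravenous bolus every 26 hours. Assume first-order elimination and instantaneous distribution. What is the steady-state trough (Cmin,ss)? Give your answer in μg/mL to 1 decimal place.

Over one 26-h interval, 26/8 ≈ 3.25 half-lives elapse, leaving f ≈ 0.1051 of each dose.
At steady state, accumulation factor R = 1/(1 − e^(−kτ)) ≈ 1.1174.
Single-dose peak C₀ = D/Vd = 299/51 ≈ 5.863 μg/mL.
Cmax,ss = C₀/(1 − f) ≈ 5.863/0.8949 ≈ 6.552 μg/mL.
Steady-state trough Cmin,ss = Cmax,ss·f ≈ 6.552 × 0.1051 ≈ 0.689 μg/mL.

0.7 μg/mL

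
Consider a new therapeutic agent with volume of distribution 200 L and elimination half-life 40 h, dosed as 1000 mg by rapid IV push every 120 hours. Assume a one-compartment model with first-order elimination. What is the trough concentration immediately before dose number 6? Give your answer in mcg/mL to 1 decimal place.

f = (1/2)^(τ/t½) = (1/2)^(120/40) ≈ 0.1250.
C₀ = D/Vd = 1000/200 ≈ 5.000 mcg/mL.
Before the 6th dose, 5 doses have been given. Superposition: Cmin = C₀·(f + f² + … + f^5).
≈ 5.000 × (0.1250 + 0.0156 + 0.0020 + 0.0002 + 0.0000) ≈ 5.000 × 0.1428 ≈ 0.714 mcg/mL.

0.7 mcg/mL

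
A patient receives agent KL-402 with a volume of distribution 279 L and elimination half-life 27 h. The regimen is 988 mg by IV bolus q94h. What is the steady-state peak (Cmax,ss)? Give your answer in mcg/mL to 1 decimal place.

3.9 mcg/mL

k = ln2/t½ = ln2/27 ≈ 0.025672 h⁻¹; fraction remaining f = e^(−kτ) = e^(−0.025672×94) ≈ 0.0895.
Accumulation ratio R = 1/(1 − f) ≈ 1/0.9105 ≈ 1.0983.
Each bolus raises the concentration by D/Vd = 988/279 ≈ 3.541 mcg/mL.
Steady-state peak Cmax,ss = C₀·R ≈ 3.541 × 1.0983 ≈ 3.889 mcg/mL.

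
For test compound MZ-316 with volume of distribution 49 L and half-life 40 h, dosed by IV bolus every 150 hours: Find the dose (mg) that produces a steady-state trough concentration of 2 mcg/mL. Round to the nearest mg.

τ/t½ = 150/40 ≈ 3.75, so f = (1/2)^(150/40) ≈ 0.074325.
Cmin,ss = (D/Vd)·f/(1−f), so D = Cmin,ss·Vd·(1−f)/f.
D = 2 × 49 × (1−f)/f ≈ 2 × 49 × 12.45442 ≈ 1220.53 mg.

1221 mg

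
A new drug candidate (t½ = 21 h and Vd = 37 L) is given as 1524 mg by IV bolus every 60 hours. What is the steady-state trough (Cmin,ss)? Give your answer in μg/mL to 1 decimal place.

6.6 μg/mL

τ/t½ = 60/21 ≈ 2.8571, so fraction remaining f = (1/2)^(60/21) ≈ 0.1380.
Single-dose peak C₀ = D/Vd = 1524/37 ≈ 41.189 μg/mL.
Steady-state trough Cmin,ss = C₀·f/(1−f) ≈ 41.189 × 0.1380/0.8620 ≈ 6.594 μg/mL.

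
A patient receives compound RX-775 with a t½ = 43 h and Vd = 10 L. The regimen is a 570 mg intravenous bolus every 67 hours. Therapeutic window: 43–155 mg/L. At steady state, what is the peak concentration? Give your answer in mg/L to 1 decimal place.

τ/t½ = 67/43 ≈ 1.5581, so fraction remaining f = (1/2)^(67/43) ≈ 0.3396.
At steady state, accumulation factor R = 1/(1 − e^(−kτ)) ≈ 1.5142.
Single-dose peak C₀ = D/Vd = 570/10 ≈ 57.000 mg/L.
Cmax,ss = C₀/(1 − f) ≈ 57.000/0.6604 ≈ 86.311 mg/L.
Peak 86.3 mg/L vs MTC 155 mg/L: below toxic threshold.

86.3 mg/L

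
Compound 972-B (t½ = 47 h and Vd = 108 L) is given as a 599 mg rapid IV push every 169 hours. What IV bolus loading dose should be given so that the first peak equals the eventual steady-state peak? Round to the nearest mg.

653 mg

f = (1/2)^(169/47) ≈ 0.082713; accumulation ratio R = 1/(1−f) ≈ 1.09017.
Loading dose to hit Cmax,ss on first dose: D_load = D_maint·R ≈ 599 × 1.09017 ≈ 653.01 mg.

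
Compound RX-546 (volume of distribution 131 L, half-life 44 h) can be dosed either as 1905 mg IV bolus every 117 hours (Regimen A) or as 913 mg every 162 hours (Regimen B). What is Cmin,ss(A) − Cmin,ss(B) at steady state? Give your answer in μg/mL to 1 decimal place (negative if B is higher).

2.1 μg/mL

Regimen A: f = (1/2)^(117/44) ≈ 0.1583; Cmin,ss = (1905/131)·f/(1−f) ≈ 2.735 μg/mL.
Regimen B: f = (1/2)^(162/44) ≈ 0.0779; Cmin,ss = (913/131)·f/(1−f) ≈ 0.589 μg/mL.
Difference ≈ 2.735 − 0.589 ≈ 2.146 μg/mL.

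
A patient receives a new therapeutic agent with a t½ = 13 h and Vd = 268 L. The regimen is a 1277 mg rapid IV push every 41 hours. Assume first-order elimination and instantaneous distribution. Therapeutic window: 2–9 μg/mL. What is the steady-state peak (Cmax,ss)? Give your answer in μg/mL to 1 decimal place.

τ/t½ = 41/13 ≈ 3.1538, so fraction remaining f = (1/2)^(41/13) ≈ 0.1124.
At steady state, accumulation factor R = 1/(1 − e^(−kτ)) ≈ 1.1266.
Each bolus raises the concentration by D/Vd = 1277/268 ≈ 4.765 μg/mL.
Steady-state peak Cmax,ss = C₀·R ≈ 4.765 × 1.1266 ≈ 5.368 μg/mL.
Peak 5.4 μg/mL vs MTC 9 μg/mL: below toxic threshold.

5.4 μg/mL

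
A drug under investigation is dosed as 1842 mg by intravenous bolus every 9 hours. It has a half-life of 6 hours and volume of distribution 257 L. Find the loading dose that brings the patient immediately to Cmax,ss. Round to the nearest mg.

f = (1/2)^(9/6) ≈ 0.353553; accumulation ratio R = 1/(1−f) ≈ 1.54692.
Loading dose to hit Cmax,ss on first dose: D_load = D_maint·R ≈ 1842 × 1.54692 ≈ 2849.43 mg.

2849 mg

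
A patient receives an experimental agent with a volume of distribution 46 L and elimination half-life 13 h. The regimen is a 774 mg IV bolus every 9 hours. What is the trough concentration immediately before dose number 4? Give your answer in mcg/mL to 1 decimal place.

20.8 mcg/mL

f = (1/2)^(τ/t½) = (1/2)^(9/13) ≈ 0.6189.
C₀ = D/Vd = 774/46 ≈ 16.826 mcg/mL.
Before the 4th dose, 3 doses have been given. Superposition: Cmin = C₀·(f + f² + … + f^3).
≈ 16.826 × (0.6189 + 0.3830 + 0.2371) ≈ 16.826 × 1.2390 ≈ 20.847 mcg/mL.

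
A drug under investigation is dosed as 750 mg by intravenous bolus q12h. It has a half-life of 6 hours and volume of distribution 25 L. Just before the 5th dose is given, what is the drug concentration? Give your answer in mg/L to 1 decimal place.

f = (1/2)^(τ/t½) = (1/2)^(12/6) ≈ 0.2500.
C₀ = D/Vd = 750/25 ≈ 30.000 mg/L.
Before the 5th dose, 4 doses have been given. Superposition: Cmin = C₀·(f + f² + … + f^4).
≈ 30.000 × (0.2500 + 0.0625 + 0.0156 + 0.0039) ≈ 30.000 × 0.3320 ≈ 9.960 mg/L.

10.0 mg/L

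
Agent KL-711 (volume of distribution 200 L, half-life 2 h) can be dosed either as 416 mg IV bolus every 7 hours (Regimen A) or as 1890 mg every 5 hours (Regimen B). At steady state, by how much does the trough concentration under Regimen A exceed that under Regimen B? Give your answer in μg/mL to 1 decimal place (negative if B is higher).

Regimen A: f = (1/2)^(7/2) ≈ 0.0884; Cmin,ss = (416/200)·f/(1−f) ≈ 0.202 μg/mL.
Regimen B: f = (1/2)^(5/2) ≈ 0.1768; Cmin,ss = (1890/200)·f/(1−f) ≈ 2.030 μg/mL.
Difference ≈ 0.202 − 2.030 ≈ -1.828 μg/mL.

-1.8 μg/mL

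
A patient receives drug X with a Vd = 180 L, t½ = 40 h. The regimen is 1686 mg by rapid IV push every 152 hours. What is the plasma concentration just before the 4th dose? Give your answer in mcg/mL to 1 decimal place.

f = (1/2)^(τ/t½) = (1/2)^(152/40) ≈ 0.0718.
C₀ = D/Vd = 1686/180 ≈ 9.367 mcg/mL.
Before the 4th dose, 3 doses have been given. Superposition: Cmin = C₀·(f + f² + … + f^3).
≈ 9.367 × (0.0718 + 0.0052 + 0.0004) ≈ 9.367 × 0.0774 ≈ 0.725 mcg/mL.

0.7 mcg/mL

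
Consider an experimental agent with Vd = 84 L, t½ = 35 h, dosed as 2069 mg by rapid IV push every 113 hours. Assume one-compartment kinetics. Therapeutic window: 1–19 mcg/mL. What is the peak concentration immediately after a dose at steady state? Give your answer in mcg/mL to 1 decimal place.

τ/t½ = 113/35 ≈ 3.2286, so fraction remaining f = (1/2)^(113/35) ≈ 0.1067.
At steady state, accumulation factor R = 1/(1 − e^(−kτ)) ≈ 1.1194.
Each bolus raises the concentration by D/Vd = 2069/84 ≈ 24.631 mcg/mL.
Cmax,ss = C₀/(1 − f) ≈ 24.631/0.8933 ≈ 27.573 mcg/mL.
Peak 27.6 mcg/mL vs MTC 19 mcg/mL: exceeds toxic threshold.

27.6 mcg/mL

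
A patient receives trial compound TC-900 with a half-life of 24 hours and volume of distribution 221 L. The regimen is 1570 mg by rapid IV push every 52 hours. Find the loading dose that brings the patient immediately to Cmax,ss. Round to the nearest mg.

2020 mg

f = (1/2)^(52/24) ≈ 0.222725; accumulation ratio R = 1/(1−f) ≈ 1.28655.
Loading dose to hit Cmax,ss on first dose: D_load = D_maint·R ≈ 1570 × 1.28655 ≈ 2019.88 mg.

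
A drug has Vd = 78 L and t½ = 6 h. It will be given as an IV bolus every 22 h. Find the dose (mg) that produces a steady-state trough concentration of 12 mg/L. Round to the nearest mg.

10950 mg

τ/t½ = 22/6 ≈ 3.6667, so f = (1/2)^(22/6) ≈ 0.078745.
Cmin,ss = (D/Vd)·f/(1−f), so D = Cmin,ss·Vd·(1−f)/f.
D = 12 × 78 × (1−f)/f ≈ 12 × 78 × 11.69922 ≈ 10950.47 mg.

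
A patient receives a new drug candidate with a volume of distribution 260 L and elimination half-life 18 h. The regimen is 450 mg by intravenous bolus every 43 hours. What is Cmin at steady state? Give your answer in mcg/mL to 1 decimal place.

0.4 mcg/mL

k = ln2/t½ = ln2/18 ≈ 0.038508 h⁻¹; fraction remaining f = e^(−kτ) = e^(−0.038508×43) ≈ 0.1909.
At steady state, accumulation factor R = 1/(1 − e^(−kτ)) ≈ 1.2359.
Single-dose peak C₀ = D/Vd = 450/260 ≈ 1.731 mcg/mL.
Cmax,ss = C₀/(1 − f) ≈ 1.731/0.8091 ≈ 2.139 mcg/mL.
One interval later, Cmin,ss = Cmax,ss·e^(−kτ) ≈ 2.139 × 0.1909 ≈ 0.408 mcg/mL.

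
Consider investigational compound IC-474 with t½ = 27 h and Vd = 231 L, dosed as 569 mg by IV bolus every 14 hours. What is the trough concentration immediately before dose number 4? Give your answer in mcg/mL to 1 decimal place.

3.8 mcg/mL

f = (1/2)^(τ/t½) = (1/2)^(14/27) ≈ 0.6981.
C₀ = D/Vd = 569/231 ≈ 2.463 mcg/mL.
Before the 4th dose, 3 doses have been given. Superposition: Cmin = C₀·(f + f² + … + f^3).
≈ 2.463 × (0.6981 + 0.4873 + 0.3402) ≈ 2.463 × 1.5256 ≈ 3.758 mcg/mL.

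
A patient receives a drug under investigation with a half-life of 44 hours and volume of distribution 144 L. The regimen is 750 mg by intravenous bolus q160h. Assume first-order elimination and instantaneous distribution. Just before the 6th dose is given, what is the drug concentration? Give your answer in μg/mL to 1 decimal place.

f = (1/2)^(τ/t½) = (1/2)^(160/44) ≈ 0.0804.
C₀ = D/Vd = 750/144 ≈ 5.208 μg/mL.
Before the 6th dose, 5 doses have been given. Superposition: Cmin = C₀·(f + f² + … + f^5).
≈ 5.208 × (0.0804 + 0.0065 + 0.0005 + 0.0000 + 0.0000) ≈ 5.208 × 0.0874 ≈ 0.455 μg/mL.

0.5 μg/mL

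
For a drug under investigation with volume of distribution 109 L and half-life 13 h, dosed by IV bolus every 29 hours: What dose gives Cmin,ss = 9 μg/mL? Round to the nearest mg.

τ/t½ = 29/13 ≈ 2.2308, so f = (1/2)^(29/13) ≈ 0.213045.
Cmin,ss = (D/Vd)·f/(1−f), so D = Cmin,ss·Vd·(1−f)/f.
D = 9 × 109 × (1−f)/f ≈ 9 × 109 × 3.69384 ≈ 3623.66 mg.

3624 mg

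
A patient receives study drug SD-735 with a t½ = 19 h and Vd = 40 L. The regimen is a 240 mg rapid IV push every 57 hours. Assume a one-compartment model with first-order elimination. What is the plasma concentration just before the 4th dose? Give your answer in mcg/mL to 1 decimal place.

f = (1/2)^(τ/t½) = (1/2)^(57/19) ≈ 0.1250.
C₀ = D/Vd = 240/40 ≈ 6.000 mcg/mL.
Before the 4th dose, 3 doses have been given. Superposition: Cmin = C₀·(f + f² + … + f^3).
≈ 6.000 × (0.1250 + 0.0156 + 0.0020) ≈ 6.000 × 0.1426 ≈ 0.856 mcg/mL.

0.9 mcg/mL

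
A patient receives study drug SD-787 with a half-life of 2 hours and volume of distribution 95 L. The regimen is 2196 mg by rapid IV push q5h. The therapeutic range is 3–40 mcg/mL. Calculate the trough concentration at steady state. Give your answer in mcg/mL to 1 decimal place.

Over one 5-h interval, 5/2 ≈ 2.5 half-lives elapse, leaving f ≈ 0.1768 of each dose.
Each bolus raises the concentration by D/Vd = 2196/95 ≈ 23.116 mcg/mL.
Steady-state trough Cmin,ss = C₀·f/(1−f) ≈ 23.116 × 0.1768/0.8232 ≈ 4.965 mcg/mL.
Trough 5.0 mcg/mL vs MEC 3 mcg/mL: adequate.

5.0 mcg/mL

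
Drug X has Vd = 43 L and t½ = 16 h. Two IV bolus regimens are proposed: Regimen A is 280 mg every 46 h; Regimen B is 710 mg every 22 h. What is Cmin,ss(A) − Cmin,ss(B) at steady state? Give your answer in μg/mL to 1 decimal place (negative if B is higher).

Regimen A: f = (1/2)^(46/16) ≈ 0.1363; Cmin,ss = (280/43)·f/(1−f) ≈ 1.028 μg/mL.
Regimen B: f = (1/2)^(22/16) ≈ 0.3856; Cmin,ss = (710/43)·f/(1−f) ≈ 10.363 μg/mL.
Difference ≈ 1.028 − 10.363 ≈ -9.335 μg/mL.

-9.3 μg/mL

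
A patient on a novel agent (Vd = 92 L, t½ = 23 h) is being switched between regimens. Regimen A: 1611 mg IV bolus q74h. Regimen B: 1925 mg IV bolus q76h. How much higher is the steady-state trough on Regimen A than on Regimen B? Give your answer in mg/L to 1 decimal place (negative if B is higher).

-0.2 mg/L

Regimen A: f = (1/2)^(74/23) ≈ 0.1075; Cmin,ss = (1611/92)·f/(1−f) ≈ 2.109 mg/L.
Regimen B: f = (1/2)^(76/23) ≈ 0.1012; Cmin,ss = (1925/92)·f/(1−f) ≈ 2.356 mg/L.
Difference ≈ 2.109 − 2.356 ≈ -0.247 mg/L.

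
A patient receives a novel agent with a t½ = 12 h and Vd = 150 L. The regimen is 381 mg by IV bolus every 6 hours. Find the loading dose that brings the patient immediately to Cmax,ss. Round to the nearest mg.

f = (1/2)^(6/12) ≈ 0.707107; accumulation ratio R = 1/(1−f) ≈ 3.41422.
Loading dose to hit Cmax,ss on first dose: D_load = D_maint·R ≈ 381 × 3.41422 ≈ 1300.82 mg.

1301 mg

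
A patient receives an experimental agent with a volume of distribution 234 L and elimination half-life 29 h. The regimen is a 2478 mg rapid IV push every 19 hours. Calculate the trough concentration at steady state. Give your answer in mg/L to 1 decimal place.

18.4 mg/L

k = ln2/t½ = ln2/29 ≈ 0.023902 h⁻¹; fraction remaining f = e^(−kτ) = e^(−0.023902×19) ≈ 0.6350.
Accumulation ratio R = 1/(1 − f) ≈ 1/0.3650 ≈ 2.7397.
Single-dose peak C₀ = D/Vd = 2478/234 ≈ 10.590 mg/L.
Steady-state peak Cmax,ss = C₀·R ≈ 10.590 × 2.7397 ≈ 29.013 mg/L.
One interval later, Cmin,ss = Cmax,ss·e^(−kτ) ≈ 29.013 × 0.6350 ≈ 18.423 mg/L.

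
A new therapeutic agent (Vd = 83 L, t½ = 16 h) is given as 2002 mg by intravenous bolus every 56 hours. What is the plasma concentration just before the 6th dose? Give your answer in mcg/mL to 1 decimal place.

2.3 mcg/mL

f = (1/2)^(τ/t½) = (1/2)^(56/16) ≈ 0.0884.
C₀ = D/Vd = 2002/83 ≈ 24.120 mcg/mL.
Before the 6th dose, 5 doses have been given. Superposition: Cmin = C₀·(f + f² + … + f^5).
≈ 24.120 × (0.0884 + 0.0078 + 0.0007 + 0.0001 + 0.0000) ≈ 24.120 × 0.0970 ≈ 2.340 mcg/mL.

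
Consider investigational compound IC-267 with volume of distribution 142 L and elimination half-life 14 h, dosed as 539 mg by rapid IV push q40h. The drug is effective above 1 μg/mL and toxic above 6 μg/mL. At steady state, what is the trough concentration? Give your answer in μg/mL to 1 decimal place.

0.6 μg/mL

Over one 40-h interval, 40/14 ≈ 2.8571 half-lives elapse, leaving f ≈ 0.1380 of each dose.
At steady state, accumulation factor R = 1/(1 − e^(−kτ)) ≈ 1.1601.
Each bolus raises the concentration by D/Vd = 539/142 ≈ 3.796 μg/mL.
Cmax,ss = C₀/(1 − f) ≈ 3.796/0.8620 ≈ 4.404 μg/mL.
One interval later, Cmin,ss = Cmax,ss·e^(−kτ) ≈ 4.404 × 0.1380 ≈ 0.608 μg/mL.
Trough 0.6 μg/mL vs MEC 1 μg/mL: subtherapeutic.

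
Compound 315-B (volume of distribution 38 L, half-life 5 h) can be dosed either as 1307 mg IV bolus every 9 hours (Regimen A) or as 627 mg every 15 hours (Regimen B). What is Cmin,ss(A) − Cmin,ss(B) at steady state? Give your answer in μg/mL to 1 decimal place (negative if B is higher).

11.5 μg/mL

Regimen A: f = (1/2)^(9/5) ≈ 0.2872; Cmin,ss = (1307/38)·f/(1−f) ≈ 13.858 μg/mL.
Regimen B: f = (1/2)^(15/5) ≈ 0.1250; Cmin,ss = (627/38)·f/(1−f) ≈ 2.357 μg/mL.
Difference ≈ 13.858 − 2.357 ≈ 11.501 μg/mL.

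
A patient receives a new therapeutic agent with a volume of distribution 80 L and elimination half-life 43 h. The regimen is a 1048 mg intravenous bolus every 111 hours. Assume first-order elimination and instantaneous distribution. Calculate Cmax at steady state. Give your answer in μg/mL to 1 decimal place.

k = ln2/t½ = ln2/43 ≈ 0.016120 h⁻¹; fraction remaining f = e^(−kτ) = e^(−0.016120×111) ≈ 0.1671.
Accumulation ratio R = 1/(1 − f) ≈ 1/0.8329 ≈ 1.2006.
Single-dose peak C₀ = D/Vd = 1048/80 ≈ 13.100 μg/mL.
Steady-state peak Cmax,ss = C₀·R ≈ 13.100 × 1.2006 ≈ 15.728 μg/mL.

15.7 μg/mL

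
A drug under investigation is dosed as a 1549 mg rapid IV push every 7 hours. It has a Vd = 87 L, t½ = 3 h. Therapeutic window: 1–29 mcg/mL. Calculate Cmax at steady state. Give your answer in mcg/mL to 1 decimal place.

k = ln2/t½ = ln2/3 ≈ 0.231049 h⁻¹; fraction remaining f = e^(−kτ) = e^(−0.231049×7) ≈ 0.1984.
At steady state, accumulation factor R = 1/(1 − e^(−kτ)) ≈ 1.2475.
Single-dose peak C₀ = D/Vd = 1549/87 ≈ 17.805 mcg/mL.
Cmax,ss = C₀/(1 − f) ≈ 17.805/0.8016 ≈ 22.212 mcg/mL.
Peak 22.2 mcg/mL vs MTC 29 mcg/mL: below toxic threshold.

22.2 mcg/mL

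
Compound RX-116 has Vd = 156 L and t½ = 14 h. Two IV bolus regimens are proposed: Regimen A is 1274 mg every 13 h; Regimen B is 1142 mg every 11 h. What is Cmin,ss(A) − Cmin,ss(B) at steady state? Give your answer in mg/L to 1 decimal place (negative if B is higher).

-1.1 mg/L

Regimen A: f = (1/2)^(13/14) ≈ 0.5254; Cmin,ss = (1274/156)·f/(1−f) ≈ 9.041 mg/L.
Regimen B: f = (1/2)^(11/14) ≈ 0.5801; Cmin,ss = (1142/156)·f/(1−f) ≈ 10.113 mg/L.
Difference ≈ 9.041 − 10.113 ≈ -1.072 mg/L.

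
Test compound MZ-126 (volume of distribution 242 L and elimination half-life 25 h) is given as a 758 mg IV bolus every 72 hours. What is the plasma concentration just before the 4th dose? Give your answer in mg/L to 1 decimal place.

0.5 mg/L

f = (1/2)^(τ/t½) = (1/2)^(72/25) ≈ 0.1358.
C₀ = D/Vd = 758/242 ≈ 3.132 mg/L.
Before the 4th dose, 3 doses have been given. Superposition: Cmin = C₀·(f + f² + … + f^3).
≈ 3.132 × (0.1358 + 0.0184 + 0.0025) ≈ 3.132 × 0.1567 ≈ 0.491 mg/L.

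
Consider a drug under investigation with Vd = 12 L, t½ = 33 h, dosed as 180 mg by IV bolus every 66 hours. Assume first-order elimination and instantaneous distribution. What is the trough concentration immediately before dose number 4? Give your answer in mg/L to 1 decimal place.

4.9 mg/L

f = (1/2)^(τ/t½) = (1/2)^(66/33) ≈ 0.2500.
C₀ = D/Vd = 180/12 ≈ 15.000 mg/L.
Before the 4th dose, 3 doses have been given. Superposition: Cmin = C₀·(f + f² + … + f^3).
≈ 15.000 × (0.2500 + 0.0625 + 0.0156) ≈ 15.000 × 0.3281 ≈ 4.921 mg/L.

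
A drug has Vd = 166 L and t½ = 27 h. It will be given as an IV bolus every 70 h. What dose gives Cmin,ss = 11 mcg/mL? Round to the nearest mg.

τ/t½ = 70/27 ≈ 2.5926, so f = (1/2)^(70/27) ≈ 0.165788.
Cmin,ss = (D/Vd)·f/(1−f), so D = Cmin,ss·Vd·(1−f)/f.
D = 11 × 166 × (1−f)/f ≈ 11 × 166 × 5.03180 ≈ 9188.07 mg.

9188 mg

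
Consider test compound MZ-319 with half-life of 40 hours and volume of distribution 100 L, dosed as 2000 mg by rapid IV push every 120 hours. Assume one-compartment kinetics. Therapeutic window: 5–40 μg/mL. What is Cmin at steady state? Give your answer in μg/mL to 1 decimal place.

2.9 μg/mL

The dosing interval is 3 half-lives, so f = 2^(−3) = 0.125.
Accumulation ratio R = 1/(1 − f) = 1/0.875 = 8/7.
Single-dose peak C₀ = D/Vd = 2000/100 = 20 μg/mL.
Steady-state peak Cmax,ss = C₀·R = 20 × 8/7 ≈ 22.857 μg/mL.
Steady-state trough Cmin,ss = Cmax,ss·f ≈ 22.857 × 0.125 ≈ 2.857 μg/mL.
Trough 2.9 μg/mL vs MEC 5 μg/mL: subtherapeutic.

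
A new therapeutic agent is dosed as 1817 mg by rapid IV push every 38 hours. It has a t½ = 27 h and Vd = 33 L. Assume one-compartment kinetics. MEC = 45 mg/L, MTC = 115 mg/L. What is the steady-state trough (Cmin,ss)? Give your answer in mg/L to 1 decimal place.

33.3 mg/L

Over one 38-h interval, 38/27 ≈ 1.4074 half-lives elapse, leaving f ≈ 0.3770 of each dose.
Each bolus raises the concentration by D/Vd = 1817/33 ≈ 55.061 mg/L.
Steady-state trough Cmin,ss = C₀·f/(1−f) ≈ 55.061 × 0.3770/0.6230 ≈ 33.319 mg/L.
Trough 33.3 mg/L vs MEC 45 mg/L: subtherapeutic.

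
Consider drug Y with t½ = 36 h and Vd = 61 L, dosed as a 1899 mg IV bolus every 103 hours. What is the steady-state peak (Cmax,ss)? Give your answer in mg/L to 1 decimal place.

τ/t½ = 103/36 ≈ 2.8611, so fraction remaining f = (1/2)^(103/36) ≈ 0.1376.
Accumulation ratio R = 1/(1 − f) ≈ 1/0.8624 ≈ 1.1596.
Single-dose peak C₀ = D/Vd = 1899/61 ≈ 31.131 mg/L.
Steady-state peak Cmax,ss = C₀·R ≈ 31.131 × 1.1596 ≈ 36.100 mg/L.

36.1 mg/L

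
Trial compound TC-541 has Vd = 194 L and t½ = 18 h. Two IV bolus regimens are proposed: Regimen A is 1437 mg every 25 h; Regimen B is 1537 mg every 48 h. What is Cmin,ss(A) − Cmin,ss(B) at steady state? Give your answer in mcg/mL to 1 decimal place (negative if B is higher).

3.1 mcg/mL

Regimen A: f = (1/2)^(25/18) ≈ 0.3819; Cmin,ss = (1437/194)·f/(1−f) ≈ 4.577 mcg/mL.
Regimen B: f = (1/2)^(48/18) ≈ 0.1575; Cmin,ss = (1537/194)·f/(1−f) ≈ 1.481 mcg/mL.
Difference ≈ 4.577 − 1.481 ≈ 3.096 mcg/mL.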